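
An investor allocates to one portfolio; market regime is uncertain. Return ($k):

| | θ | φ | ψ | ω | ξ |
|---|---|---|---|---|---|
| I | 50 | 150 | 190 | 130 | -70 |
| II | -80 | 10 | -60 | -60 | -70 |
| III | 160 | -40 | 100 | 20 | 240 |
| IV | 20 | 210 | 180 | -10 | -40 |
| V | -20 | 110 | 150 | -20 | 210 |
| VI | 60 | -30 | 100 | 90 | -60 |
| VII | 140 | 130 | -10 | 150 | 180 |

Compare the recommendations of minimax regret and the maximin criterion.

minimax regret → V; maximin → VII (disagree)

Column bests: θ=160, φ=210, ψ=190, ω=150, ξ=240.
I regrets: 110, 60, 0, 20, 310 → max 310
II regrets: 240, 200, 250, 210, 310 → max 310
III regrets: 0, 250, 90, 130, 0 → max 250
IV regrets: 140, 0, 10, 160, 280 → max 280
V regrets: 180, 100, 40, 170, 30 → max 180
VI regrets: 100, 240, 90, 60, 300 → max 300
VII regrets: 20, 80, 200, 0, 60 → max 200
Smallest max regret = 180 → V.
Row minima: I=-70, II=-80, III=-40, IV=-40, V=-20, VI=-60, VII=-10
Best worst-case = -10 → VII.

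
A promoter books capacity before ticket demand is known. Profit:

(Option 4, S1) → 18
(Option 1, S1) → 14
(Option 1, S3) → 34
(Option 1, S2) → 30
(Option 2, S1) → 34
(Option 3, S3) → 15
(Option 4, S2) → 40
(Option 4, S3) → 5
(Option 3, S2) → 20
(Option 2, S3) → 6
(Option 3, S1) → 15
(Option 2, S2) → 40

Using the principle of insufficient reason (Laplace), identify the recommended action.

Option 2

Row averages: Option 1=26, Option 2=80/3, Option 3=50/3, Option 4=21
Highest average = 80/3 → Option 2.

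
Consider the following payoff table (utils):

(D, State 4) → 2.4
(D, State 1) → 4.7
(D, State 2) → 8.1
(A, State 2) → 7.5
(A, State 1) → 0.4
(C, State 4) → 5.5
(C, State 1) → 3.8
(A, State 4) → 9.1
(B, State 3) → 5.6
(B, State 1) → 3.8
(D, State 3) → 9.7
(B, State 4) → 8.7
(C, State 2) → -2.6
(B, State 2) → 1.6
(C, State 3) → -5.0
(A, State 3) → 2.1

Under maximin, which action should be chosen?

D

Row minima: A=0.4, B=1.6, C=-5.0, D=2.4
Best worst-case = 2.4 → D.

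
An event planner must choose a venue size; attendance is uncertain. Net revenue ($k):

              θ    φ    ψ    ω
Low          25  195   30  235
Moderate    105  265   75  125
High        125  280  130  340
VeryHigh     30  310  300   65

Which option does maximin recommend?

High

Row minima: Low=25, Moderate=75, High=125, VeryHigh=30
Best worst-case = 125 → High.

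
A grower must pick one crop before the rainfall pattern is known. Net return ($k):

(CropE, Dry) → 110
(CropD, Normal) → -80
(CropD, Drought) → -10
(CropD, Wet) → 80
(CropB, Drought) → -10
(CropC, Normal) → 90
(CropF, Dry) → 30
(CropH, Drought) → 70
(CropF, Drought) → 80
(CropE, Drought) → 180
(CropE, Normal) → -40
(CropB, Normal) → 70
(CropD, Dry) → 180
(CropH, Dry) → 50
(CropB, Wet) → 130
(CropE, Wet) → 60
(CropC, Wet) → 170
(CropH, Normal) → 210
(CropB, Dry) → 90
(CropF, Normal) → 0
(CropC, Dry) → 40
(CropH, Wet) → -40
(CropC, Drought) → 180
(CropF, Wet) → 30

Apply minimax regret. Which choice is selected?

Column bests: Drought=180, Dry=180, Normal=210, Wet=170.
CropF regrets: 100, 150, 210, 140 → max 210
CropH regrets: 110, 130, 0, 210 → max 210
CropB regrets: 190, 90, 140, 40 → max 190
CropE regrets: 0, 70, 250, 110 → max 250
CropC regrets: 0, 140, 120, 0 → max 140
CropD regrets: 190, 0, 290, 90 → max 290
Smallest max regret = 140 → CropC.

CropC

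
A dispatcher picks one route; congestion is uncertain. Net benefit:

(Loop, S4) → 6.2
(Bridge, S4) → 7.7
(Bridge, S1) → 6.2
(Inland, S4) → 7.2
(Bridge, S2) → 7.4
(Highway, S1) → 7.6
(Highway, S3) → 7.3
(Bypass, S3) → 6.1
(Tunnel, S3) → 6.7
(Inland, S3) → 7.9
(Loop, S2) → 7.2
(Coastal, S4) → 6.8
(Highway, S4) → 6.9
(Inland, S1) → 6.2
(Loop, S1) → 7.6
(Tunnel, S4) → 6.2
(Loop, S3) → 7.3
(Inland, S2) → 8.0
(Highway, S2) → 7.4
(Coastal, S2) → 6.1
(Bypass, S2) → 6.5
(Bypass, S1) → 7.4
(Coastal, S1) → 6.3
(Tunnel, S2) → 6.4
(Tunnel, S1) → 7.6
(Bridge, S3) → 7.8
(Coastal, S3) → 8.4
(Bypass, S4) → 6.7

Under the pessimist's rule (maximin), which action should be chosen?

Row minima: Loop=6.2, Coastal=6.1, Tunnel=6.2, Bridge=6.2, Inland=6.2, Highway=6.9, Bypass=6.1
Best worst-case = 6.9 → Highway.

Highway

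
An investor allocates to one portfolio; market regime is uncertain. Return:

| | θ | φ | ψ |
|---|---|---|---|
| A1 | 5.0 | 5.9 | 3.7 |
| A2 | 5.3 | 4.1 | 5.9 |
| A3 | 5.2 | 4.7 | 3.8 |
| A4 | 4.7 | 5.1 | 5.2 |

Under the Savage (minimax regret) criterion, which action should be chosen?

Column bests: θ=5.3, φ=5.9, ψ=5.9.
A1 regrets: 0.3, 0.0, 2.2 → max 2.2
A2 regrets: 0.0, 1.8, 0.0 → max 1.8
A3 regrets: 0.1, 1.2, 2.1 → max 2.1
A4 regrets: 0.6, 0.8, 0.7 → max 0.8
Smallest max regret = 0.8 → A4.

A4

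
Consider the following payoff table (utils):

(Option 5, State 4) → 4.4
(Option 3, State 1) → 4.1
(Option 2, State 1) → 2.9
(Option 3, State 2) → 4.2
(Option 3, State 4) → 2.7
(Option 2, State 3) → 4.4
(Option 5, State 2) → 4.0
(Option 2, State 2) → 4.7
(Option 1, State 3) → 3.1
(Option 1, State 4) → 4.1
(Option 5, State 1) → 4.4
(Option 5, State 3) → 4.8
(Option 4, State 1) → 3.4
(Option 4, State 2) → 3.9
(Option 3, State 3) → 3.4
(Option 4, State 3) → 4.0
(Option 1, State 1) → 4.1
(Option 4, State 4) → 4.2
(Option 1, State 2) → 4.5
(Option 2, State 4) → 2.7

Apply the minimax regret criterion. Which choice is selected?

Column bests: State 1=4.4, State 2=4.7, State 3=4.8, State 4=4.4.
Option 1 regrets: 0.3, 0.2, 1.7, 0.3 → max 1.7
Option 2 regrets: 1.5, 0.0, 0.4, 1.7 → max 1.7
Option 3 regrets: 0.3, 0.5, 1.4, 1.7 → max 1.7
Option 4 regrets: 1.0, 0.8, 0.8, 0.2 → max 1.0
Option 5 regrets: 0.0, 0.7, 0.0, 0.0 → max 0.7
Smallest max regret = 0.7 → Option 5.

Option 5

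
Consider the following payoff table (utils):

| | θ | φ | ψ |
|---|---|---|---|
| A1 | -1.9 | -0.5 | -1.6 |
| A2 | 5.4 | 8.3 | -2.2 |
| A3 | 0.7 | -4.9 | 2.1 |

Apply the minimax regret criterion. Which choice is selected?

Column bests: θ=5.4, φ=8.3, ψ=2.1.
A1 regrets: 7.3, 8.8, 3.7 → max 8.8
A2 regrets: 0.0, 0.0, 4.3 → max 4.3
A3 regrets: 4.7, 13.2, 0.0 → max 13.2
Smallest max regret = 4.3 → A2.

A2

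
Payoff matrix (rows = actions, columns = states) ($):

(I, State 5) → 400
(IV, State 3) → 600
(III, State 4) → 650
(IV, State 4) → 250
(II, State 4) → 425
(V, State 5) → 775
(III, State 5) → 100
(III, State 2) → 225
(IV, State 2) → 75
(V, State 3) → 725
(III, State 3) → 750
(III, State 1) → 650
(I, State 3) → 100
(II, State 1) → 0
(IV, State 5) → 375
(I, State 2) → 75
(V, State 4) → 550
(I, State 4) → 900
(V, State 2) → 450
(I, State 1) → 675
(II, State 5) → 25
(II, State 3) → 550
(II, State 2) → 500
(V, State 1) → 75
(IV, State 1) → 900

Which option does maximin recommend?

Row minima: I=75, II=0, III=100, IV=75, V=75
Best worst-case = 100 → III.

III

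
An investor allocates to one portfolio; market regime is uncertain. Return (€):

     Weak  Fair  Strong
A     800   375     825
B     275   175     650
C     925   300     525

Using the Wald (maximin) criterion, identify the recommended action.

Row minima: A=375, B=175, C=300
Best worst-case = 375 → A.

A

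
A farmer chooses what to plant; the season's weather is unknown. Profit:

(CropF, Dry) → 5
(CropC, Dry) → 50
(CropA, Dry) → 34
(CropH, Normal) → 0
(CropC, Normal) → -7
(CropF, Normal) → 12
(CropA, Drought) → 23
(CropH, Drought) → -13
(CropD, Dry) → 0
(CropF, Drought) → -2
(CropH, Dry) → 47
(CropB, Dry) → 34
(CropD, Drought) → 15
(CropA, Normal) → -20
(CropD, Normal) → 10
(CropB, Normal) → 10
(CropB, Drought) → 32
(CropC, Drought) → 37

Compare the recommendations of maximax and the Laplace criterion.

maximax → CropC; laplace → CropC (agree)

Row maxima: CropC=50, CropA=34, CropF=12, CropD=15, CropB=34, CropH=47
Best best-case = 50 → CropC.
Row averages: CropC=80/3, CropA=37/3, CropF=5, CropD=25/3, CropB=76/3, CropH=34/3
Highest average = 80/3 → CropC.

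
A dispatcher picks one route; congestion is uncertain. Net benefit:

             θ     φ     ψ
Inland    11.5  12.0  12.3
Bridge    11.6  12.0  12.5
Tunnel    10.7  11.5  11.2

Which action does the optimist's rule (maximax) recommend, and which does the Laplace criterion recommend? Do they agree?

maximax → Bridge; laplace → Bridge (agree)

Row maxima: Inland=12.3, Bridge=12.5, Tunnel=11.5
Best best-case = 12.5 → Bridge.
Row averages: Inland=179/15, Bridge=361/30, Tunnel=167/15
Highest average = 361/30 → Bridge.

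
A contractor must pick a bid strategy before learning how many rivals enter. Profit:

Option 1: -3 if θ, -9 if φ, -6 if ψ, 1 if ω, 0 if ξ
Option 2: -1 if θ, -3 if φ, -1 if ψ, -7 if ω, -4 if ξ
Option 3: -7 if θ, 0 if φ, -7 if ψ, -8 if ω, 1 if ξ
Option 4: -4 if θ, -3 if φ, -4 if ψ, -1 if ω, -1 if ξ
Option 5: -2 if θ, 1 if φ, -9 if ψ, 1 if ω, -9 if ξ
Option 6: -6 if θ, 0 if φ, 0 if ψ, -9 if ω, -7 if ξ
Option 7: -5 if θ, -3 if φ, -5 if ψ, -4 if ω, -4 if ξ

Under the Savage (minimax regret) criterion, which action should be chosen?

Column bests: θ=-1, φ=1, ψ=0, ω=1, ξ=1.
Option 1 regrets: 2, 10, 6, 0, 1 → max 10
Option 2 regrets: 0, 4, 1, 8, 5 → max 8
Option 3 regrets: 6, 1, 7, 9, 0 → max 9
Option 4 regrets: 3, 4, 4, 2, 2 → max 4
Option 5 regrets: 1, 0, 9, 0, 10 → max 10
Option 6 regrets: 5, 1, 0, 10, 8 → max 10
Option 7 regrets: 4, 4, 5, 5, 5 → max 5
Smallest max regret = 4 → Option 4.

Option 4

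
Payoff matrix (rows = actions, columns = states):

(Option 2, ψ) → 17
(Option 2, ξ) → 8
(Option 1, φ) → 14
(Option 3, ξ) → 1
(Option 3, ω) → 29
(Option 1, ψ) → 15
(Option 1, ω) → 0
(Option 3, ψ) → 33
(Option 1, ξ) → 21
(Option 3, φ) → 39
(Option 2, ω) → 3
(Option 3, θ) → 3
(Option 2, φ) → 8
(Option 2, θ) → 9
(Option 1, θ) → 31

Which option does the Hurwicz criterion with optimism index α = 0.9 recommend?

Option 1: 0.9·31 + 0.1·0 = 27.9
Option 2: 0.9·17 + 0.1·3 = 15.6
Option 3: 0.9·39 + 0.1·1 = 35.2
Highest Hurwicz score = 35.2 → Option 3.

Option 3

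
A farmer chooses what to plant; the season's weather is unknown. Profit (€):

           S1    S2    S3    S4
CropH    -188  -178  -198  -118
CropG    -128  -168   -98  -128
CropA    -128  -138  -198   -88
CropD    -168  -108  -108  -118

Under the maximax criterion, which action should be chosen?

Row maxima: CropH=-118, CropG=-98, CropA=-88, CropD=-108
Best best-case = -88 → CropA.

CropA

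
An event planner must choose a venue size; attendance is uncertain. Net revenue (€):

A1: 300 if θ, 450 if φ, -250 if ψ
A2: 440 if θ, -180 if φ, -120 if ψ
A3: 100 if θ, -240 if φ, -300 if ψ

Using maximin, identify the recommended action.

A2

Row minima: A1=-250, A2=-180, A3=-300
Best worst-case = -180 → A2.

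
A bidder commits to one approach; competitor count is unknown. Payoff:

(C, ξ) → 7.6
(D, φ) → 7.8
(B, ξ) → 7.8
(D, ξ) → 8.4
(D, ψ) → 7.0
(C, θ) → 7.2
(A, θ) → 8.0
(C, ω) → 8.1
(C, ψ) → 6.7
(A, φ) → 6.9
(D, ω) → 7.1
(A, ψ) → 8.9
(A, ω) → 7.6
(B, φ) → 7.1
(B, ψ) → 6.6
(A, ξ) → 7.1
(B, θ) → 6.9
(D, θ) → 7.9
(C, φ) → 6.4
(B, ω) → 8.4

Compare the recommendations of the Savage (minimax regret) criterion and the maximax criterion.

Column bests: θ=8.0, φ=7.8, ψ=8.9, ω=8.4, ξ=8.4.
A regrets: 0.0, 0.9, 0.0, 0.8, 1.3 → max 1.3
B regrets: 1.1, 0.7, 2.3, 0.0, 0.6 → max 2.3
C regrets: 0.8, 1.4, 2.2, 0.3, 0.8 → max 2.2
D regrets: 0.1, 0.0, 1.9, 1.3, 0.0 → max 1.9
Smallest max regret = 1.3 → A.
Row maxima: A=8.9, B=8.4, C=8.1, D=8.4
Best best-case = 8.9 → A.

minimax regret → A; maximax → A (agree)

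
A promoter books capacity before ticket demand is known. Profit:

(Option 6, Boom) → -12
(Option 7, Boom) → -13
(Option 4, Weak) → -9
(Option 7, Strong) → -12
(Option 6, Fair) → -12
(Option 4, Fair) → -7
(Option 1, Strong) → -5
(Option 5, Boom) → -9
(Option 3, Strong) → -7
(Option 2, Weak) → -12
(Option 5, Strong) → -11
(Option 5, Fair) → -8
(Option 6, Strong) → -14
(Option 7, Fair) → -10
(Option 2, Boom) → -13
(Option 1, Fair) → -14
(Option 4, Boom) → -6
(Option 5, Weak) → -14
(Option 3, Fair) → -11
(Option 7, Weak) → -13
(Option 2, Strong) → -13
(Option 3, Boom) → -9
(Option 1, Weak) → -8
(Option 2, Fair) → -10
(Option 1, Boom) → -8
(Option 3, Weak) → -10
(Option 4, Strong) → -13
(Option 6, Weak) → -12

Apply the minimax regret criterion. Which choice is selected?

Column bests: Weak=-8, Fair=-7, Strong=-5, Boom=-6.
Option 1 regrets: 0, 7, 0, 2 → max 7
Option 2 regrets: 4, 3, 8, 7 → max 8
Option 3 regrets: 2, 4, 2, 3 → max 4
Option 4 regrets: 1, 0, 8, 0 → max 8
Option 5 regrets: 6, 1, 6, 3 → max 6
Option 6 regrets: 4, 5, 9, 6 → max 9
Option 7 regrets: 5, 3, 7, 7 → max 7
Smallest max regret = 4 → Option 3.

Option 3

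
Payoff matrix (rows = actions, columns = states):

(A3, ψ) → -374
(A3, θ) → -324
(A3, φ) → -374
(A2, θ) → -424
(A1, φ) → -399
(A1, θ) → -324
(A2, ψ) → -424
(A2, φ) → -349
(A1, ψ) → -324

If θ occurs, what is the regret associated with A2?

100

Best payoff under θ is -324.
Regret = -324 − (-424) = 100.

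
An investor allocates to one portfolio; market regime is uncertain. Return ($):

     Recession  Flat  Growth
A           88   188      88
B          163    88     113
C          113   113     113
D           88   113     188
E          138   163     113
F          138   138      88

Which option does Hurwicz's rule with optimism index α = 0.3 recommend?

A: 0.3·188 + 0.7·88 = 118
B: 0.3·163 + 0.7·88 = 110.5
C: 0.3·113 + 0.7·113 = 113
D: 0.3·188 + 0.7·88 = 118
E: 0.3·163 + 0.7·113 = 128
F: 0.3·138 + 0.7·88 = 103
Highest Hurwicz score = 128 → E.

E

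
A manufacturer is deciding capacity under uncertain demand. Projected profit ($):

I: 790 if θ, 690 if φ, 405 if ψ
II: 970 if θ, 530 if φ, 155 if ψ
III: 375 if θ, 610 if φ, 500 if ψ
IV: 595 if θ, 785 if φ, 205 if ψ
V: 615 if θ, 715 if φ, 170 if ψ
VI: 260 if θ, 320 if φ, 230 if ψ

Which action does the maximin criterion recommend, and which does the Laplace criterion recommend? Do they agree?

maximin → I; laplace → I (agree)

Row minima: I=405, II=155, III=375, IV=205, V=170, VI=230
Best worst-case = 405 → I.
Row averages: I=1885/3, II=1655/3, III=495, IV=1585/3, V=500, VI=270
Highest average = 1885/3 → I.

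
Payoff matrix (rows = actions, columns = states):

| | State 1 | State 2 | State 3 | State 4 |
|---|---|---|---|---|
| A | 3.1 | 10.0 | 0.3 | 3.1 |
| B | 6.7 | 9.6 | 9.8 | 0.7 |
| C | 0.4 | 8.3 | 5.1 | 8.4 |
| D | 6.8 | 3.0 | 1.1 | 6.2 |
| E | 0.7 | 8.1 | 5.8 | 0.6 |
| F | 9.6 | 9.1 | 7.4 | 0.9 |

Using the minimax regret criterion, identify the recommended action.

F

Column bests: State 1=9.6, State 2=10.0, State 3=9.8, State 4=8.4.
A regrets: 6.5, 0.0, 9.5, 5.3 → max 9.5
B regrets: 2.9, 0.4, 0.0, 7.7 → max 7.7
C regrets: 9.2, 1.7, 4.7, 0.0 → max 9.2
D regrets: 2.8, 7.0, 8.7, 2.2 → max 8.7
E regrets: 8.9, 1.9, 4.0, 7.8 → max 8.9
F regrets: 0.0, 0.9, 2.4, 7.5 → max 7.5
Smallest max regret = 7.5 → F.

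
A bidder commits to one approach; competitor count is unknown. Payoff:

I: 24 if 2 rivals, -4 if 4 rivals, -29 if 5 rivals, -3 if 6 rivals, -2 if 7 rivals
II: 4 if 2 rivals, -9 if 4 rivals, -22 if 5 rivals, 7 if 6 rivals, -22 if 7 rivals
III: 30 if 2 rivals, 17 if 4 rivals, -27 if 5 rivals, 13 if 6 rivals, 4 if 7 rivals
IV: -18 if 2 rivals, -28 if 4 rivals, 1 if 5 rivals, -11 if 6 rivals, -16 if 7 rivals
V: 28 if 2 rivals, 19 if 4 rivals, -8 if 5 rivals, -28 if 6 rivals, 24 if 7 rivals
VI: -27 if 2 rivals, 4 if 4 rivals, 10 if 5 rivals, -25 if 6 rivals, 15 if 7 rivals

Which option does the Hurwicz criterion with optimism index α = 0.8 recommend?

I: 0.8·24 + 0.2·(-29) = 13.4
II: 0.8·7 + 0.2·(-22) = 1.2
III: 0.8·30 + 0.2·(-27) = 18.6
IV: 0.8·1 + 0.2·(-28) = -4.8
V: 0.8·28 + 0.2·(-28) = 16.8
VI: 0.8·15 + 0.2·(-27) = 6.6
Highest Hurwicz score = 18.6 → III.

III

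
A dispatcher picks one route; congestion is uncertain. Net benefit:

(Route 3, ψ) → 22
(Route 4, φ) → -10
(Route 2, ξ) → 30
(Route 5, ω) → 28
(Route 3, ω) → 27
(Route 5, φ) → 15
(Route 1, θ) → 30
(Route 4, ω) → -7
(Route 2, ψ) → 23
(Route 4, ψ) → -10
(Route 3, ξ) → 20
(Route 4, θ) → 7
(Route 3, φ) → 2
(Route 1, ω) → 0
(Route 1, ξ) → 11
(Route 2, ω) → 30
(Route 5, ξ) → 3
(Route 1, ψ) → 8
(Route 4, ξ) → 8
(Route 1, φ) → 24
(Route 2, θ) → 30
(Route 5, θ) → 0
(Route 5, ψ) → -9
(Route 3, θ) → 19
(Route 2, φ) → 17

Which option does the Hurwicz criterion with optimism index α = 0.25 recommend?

Route 2

Route 1: 0.25·30 + 0.75·0 = 7.5
Route 2: 0.25·30 + 0.75·17 = 20.25
Route 3: 0.25·27 + 0.75·2 = 8.25
Route 4: 0.25·8 + 0.75·(-10) = -5.5
Route 5: 0.25·28 + 0.75·(-9) = 0.25
Highest Hurwicz score = 20.25 → Route 2.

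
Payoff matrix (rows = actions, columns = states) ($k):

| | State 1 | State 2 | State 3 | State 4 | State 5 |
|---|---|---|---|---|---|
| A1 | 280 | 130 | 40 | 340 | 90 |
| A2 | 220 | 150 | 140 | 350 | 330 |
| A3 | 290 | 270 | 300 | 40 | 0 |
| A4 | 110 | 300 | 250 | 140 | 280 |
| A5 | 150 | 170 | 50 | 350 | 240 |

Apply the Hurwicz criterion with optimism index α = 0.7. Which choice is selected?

A1: 0.7·340 + 0.3·40 = 250
A2: 0.7·350 + 0.3·140 = 287
A3: 0.7·300 + 0.3·0 = 210
A4: 0.7·300 + 0.3·110 = 243
A5: 0.7·350 + 0.3·50 = 260
Highest Hurwicz score = 287 → A2.

A2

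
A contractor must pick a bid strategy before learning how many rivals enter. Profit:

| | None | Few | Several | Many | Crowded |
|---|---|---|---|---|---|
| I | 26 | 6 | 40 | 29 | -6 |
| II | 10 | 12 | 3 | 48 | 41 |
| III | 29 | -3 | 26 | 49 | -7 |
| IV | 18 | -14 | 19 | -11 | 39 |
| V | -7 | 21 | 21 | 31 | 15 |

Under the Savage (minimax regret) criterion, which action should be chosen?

Column bests: None=29, Few=21, Several=40, Many=49, Crowded=41.
I regrets: 3, 15, 0, 20, 47 → max 47
II regrets: 19, 9, 37, 1, 0 → max 37
III regrets: 0, 24, 14, 0, 48 → max 48
IV regrets: 11, 35, 21, 60, 2 → max 60
V regrets: 36, 0, 19, 18, 26 → max 36
Smallest max regret = 36 → V.

V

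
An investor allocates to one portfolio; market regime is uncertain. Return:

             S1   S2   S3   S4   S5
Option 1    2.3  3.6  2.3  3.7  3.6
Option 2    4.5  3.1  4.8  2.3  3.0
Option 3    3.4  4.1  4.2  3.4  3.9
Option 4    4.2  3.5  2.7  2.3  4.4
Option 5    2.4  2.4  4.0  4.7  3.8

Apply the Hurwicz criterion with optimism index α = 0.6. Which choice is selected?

Option 3

Option 1: 0.6·3.7 + 0.4·2.3 = 3.14
Option 2: 0.6·4.8 + 0.4·2.3 = 3.8
Option 3: 0.6·4.2 + 0.4·3.4 = 3.88
Option 4: 0.6·4.4 + 0.4·2.3 = 3.56
Option 5: 0.6·4.7 + 0.4·2.4 = 3.78
Highest Hurwicz score = 3.88 → Option 3.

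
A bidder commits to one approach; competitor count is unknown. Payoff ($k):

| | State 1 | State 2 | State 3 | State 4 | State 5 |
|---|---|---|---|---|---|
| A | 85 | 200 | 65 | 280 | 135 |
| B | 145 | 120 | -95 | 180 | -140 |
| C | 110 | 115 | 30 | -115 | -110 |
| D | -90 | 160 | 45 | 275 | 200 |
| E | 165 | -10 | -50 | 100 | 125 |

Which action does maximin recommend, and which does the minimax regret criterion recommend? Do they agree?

maximin → A; minimax regret → A (agree)

Row minima: A=65, B=-140, C=-115, D=-90, E=-50
Best worst-case = 65 → A.
Column bests: State 1=165, State 2=200, State 3=65, State 4=280, State 5=200.
A regrets: 80, 0, 0, 0, 65 → max 80
B regrets: 20, 80, 160, 100, 340 → max 340
C regrets: 55, 85, 35, 395, 310 → max 395
D regrets: 255, 40, 20, 5, 0 → max 255
E regrets: 0, 210, 115, 180, 75 → max 210
Smallest max regret = 80 → A.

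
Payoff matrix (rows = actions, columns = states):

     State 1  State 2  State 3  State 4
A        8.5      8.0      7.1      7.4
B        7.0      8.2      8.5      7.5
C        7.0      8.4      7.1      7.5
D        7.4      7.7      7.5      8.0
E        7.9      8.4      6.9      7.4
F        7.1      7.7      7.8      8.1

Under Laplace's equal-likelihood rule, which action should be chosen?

B

Row averages: A=7.75, B=7.8, C=7.5, D=7.65, E=7.65, F=7.675
Highest average = 7.8 → B.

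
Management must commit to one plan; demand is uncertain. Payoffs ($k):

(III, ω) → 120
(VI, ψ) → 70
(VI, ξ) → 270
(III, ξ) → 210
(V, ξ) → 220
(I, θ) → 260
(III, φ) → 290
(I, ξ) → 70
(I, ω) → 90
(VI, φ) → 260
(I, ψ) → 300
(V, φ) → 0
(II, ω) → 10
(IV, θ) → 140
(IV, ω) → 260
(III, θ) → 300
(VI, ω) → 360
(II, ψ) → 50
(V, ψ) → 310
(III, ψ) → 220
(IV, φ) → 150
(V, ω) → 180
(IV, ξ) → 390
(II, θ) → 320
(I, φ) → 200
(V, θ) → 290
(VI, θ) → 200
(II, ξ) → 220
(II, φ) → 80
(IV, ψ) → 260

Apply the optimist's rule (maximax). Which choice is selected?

Row maxima: I=300, II=320, III=300, IV=390, V=310, VI=360
Best best-case = 390 → IV.

IV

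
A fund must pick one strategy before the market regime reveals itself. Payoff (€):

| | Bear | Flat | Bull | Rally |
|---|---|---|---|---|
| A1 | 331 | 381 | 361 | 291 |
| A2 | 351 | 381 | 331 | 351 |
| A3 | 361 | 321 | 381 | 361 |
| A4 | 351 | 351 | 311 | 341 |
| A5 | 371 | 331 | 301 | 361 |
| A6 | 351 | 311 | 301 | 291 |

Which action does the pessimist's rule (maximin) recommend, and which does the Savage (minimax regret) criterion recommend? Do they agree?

maximin → A2; minimax regret → A2 (agree)

Row minima: A1=291, A2=331, A3=321, A4=311, A5=301, A6=291
Best worst-case = 331 → A2.
Column bests: Bear=371, Flat=381, Bull=381, Rally=361.
A1 regrets: 40, 0, 20, 70 → max 70
A2 regrets: 20, 0, 50, 10 → max 50
A3 regrets: 10, 60, 0, 0 → max 60
A4 regrets: 20, 30, 70, 20 → max 70
A5 regrets: 0, 50, 80, 0 → max 80
A6 regrets: 20, 70, 80, 70 → max 80
Smallest max regret = 50 → A2.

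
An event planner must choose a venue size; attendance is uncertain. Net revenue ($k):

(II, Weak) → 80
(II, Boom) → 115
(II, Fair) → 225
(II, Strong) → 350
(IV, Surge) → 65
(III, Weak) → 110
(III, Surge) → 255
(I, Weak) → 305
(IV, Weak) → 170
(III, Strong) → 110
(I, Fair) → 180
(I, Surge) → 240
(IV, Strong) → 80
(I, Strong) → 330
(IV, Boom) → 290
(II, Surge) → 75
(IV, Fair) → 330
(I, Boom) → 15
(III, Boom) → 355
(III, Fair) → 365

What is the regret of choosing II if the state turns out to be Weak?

225

Best payoff under Weak is 305.
Regret = 305 − 80 = 225.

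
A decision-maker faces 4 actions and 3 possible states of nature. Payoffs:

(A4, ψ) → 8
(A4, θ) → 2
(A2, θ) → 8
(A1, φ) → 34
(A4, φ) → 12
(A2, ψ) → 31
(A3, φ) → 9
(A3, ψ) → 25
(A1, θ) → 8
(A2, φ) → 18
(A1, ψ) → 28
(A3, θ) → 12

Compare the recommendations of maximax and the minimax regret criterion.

maximax → A1; minimax regret → A1 (agree)

Row maxima: A1=34, A2=31, A3=25, A4=12
Best best-case = 34 → A1.
Column bests: θ=12, φ=34, ψ=31.
A1 regrets: 4, 0, 3 → max 4
A2 regrets: 4, 16, 0 → max 16
A3 regrets: 0, 25, 6 → max 25
A4 regrets: 10, 22, 23 → max 23
Smallest max regret = 4 → A1.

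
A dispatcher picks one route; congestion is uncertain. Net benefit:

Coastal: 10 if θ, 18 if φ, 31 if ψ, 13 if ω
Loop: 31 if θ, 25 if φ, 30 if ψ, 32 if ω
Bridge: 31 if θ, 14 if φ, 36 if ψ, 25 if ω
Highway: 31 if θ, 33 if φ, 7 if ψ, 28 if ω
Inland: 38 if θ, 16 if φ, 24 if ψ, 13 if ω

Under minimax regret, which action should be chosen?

Loop

Column bests: θ=38, φ=33, ψ=36, ω=32.
Coastal regrets: 28, 15, 5, 19 → max 28
Loop regrets: 7, 8, 6, 0 → max 8
Bridge regrets: 7, 19, 0, 7 → max 19
Highway regrets: 7, 0, 29, 4 → max 29
Inland regrets: 0, 17, 12, 19 → max 19
Smallest max regret = 8 → Loop.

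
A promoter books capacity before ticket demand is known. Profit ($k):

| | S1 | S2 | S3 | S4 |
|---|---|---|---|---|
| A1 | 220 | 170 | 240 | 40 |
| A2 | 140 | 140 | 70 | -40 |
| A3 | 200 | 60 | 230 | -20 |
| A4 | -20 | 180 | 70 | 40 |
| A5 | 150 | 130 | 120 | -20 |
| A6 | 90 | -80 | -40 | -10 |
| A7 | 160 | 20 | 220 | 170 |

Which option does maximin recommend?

A1

Row minima: A1=40, A2=-40, A3=-20, A4=-20, A5=-20, A6=-80, A7=20
Best worst-case = 40 → A1.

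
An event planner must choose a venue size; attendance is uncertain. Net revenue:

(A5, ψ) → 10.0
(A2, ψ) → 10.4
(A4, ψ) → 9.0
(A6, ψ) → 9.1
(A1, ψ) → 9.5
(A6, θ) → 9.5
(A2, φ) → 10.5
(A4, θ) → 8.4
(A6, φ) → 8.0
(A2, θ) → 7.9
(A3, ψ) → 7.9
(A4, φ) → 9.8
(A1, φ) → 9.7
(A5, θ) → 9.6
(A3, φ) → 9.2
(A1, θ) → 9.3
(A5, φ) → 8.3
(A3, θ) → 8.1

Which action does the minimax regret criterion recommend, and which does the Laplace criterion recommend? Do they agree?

minimax regret → A1; laplace → A2 (disagree)

Column bests: θ=9.6, φ=10.5, ψ=10.4.
A1 regrets: 0.3, 0.8, 0.9 → max 0.9
A2 regrets: 1.7, 0.0, 0.0 → max 1.7
A3 regrets: 1.5, 1.3, 2.5 → max 2.5
A4 regrets: 1.2, 0.7, 1.4 → max 1.4
A5 regrets: 0.0, 2.2, 0.4 → max 2.2
A6 regrets: 0.1, 2.5, 1.3 → max 2.5
Smallest max regret = 0.9 → A1.
Row averages: A1=9.5, A2=9.6, A3=8.4, A4=136/15, A5=9.3, A6=133/15
Highest average = 9.6 → A2.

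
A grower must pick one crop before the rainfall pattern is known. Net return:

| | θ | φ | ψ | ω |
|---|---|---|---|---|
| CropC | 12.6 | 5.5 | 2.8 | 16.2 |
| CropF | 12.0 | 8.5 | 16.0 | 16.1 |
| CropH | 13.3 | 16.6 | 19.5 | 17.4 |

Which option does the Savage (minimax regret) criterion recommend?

Column bests: θ=13.3, φ=16.6, ψ=19.5, ω=17.4.
CropC regrets: 0.7, 11.1, 16.7, 1.2 → max 16.7
CropF regrets: 1.3, 8.1, 3.5, 1.3 → max 8.1
CropH regrets: 0.0, 0.0, 0.0, 0.0 → max 0.0
Smallest max regret = 0.0 → CropH.

CropH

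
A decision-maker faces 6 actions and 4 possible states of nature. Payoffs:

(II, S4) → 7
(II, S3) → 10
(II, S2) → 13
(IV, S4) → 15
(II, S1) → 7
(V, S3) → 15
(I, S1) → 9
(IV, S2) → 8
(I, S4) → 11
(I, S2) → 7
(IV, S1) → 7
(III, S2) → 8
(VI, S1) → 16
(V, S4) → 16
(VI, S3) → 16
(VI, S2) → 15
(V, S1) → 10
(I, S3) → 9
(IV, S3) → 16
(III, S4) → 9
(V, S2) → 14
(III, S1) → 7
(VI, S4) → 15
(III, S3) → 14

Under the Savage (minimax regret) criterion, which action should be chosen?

Column bests: S1=16, S2=15, S3=16, S4=16.
I regrets: 7, 8, 7, 5 → max 8
II regrets: 9, 2, 6, 9 → max 9
III regrets: 9, 7, 2, 7 → max 9
IV regrets: 9, 7, 0, 1 → max 9
V regrets: 6, 1, 1, 0 → max 6
VI regrets: 0, 0, 0, 1 → max 1
Smallest max regret = 1 → VI.

VI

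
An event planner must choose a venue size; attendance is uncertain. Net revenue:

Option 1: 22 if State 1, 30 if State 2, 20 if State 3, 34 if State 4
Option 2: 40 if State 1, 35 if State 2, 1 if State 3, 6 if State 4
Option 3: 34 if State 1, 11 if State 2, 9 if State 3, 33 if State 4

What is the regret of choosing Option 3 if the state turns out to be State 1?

Best payoff under State 1 is 40.
Regret = 40 − 34 = 6.

6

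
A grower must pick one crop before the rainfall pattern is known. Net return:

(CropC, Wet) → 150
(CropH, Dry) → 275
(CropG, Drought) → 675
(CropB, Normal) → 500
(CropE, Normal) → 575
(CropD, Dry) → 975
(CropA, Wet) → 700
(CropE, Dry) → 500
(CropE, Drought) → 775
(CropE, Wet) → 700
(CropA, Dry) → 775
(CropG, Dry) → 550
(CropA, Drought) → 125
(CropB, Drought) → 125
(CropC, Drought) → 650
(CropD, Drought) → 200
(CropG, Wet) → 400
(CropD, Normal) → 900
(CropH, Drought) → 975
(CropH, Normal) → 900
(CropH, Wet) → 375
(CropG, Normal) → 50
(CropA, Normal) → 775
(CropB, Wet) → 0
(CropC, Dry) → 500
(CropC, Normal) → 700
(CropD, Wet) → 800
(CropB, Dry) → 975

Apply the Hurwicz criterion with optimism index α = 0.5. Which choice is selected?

CropA: 0.5·775 + 0.5·125 = 450
CropG: 0.5·675 + 0.5·50 = 362.5
CropB: 0.5·975 + 0.5·0 = 487.5
CropD: 0.5·975 + 0.5·200 = 587.5
CropC: 0.5·700 + 0.5·150 = 425
CropE: 0.5·775 + 0.5·500 = 637.5
CropH: 0.5·975 + 0.5·275 = 625
Highest Hurwicz score = 637.5 → CropE.

CropE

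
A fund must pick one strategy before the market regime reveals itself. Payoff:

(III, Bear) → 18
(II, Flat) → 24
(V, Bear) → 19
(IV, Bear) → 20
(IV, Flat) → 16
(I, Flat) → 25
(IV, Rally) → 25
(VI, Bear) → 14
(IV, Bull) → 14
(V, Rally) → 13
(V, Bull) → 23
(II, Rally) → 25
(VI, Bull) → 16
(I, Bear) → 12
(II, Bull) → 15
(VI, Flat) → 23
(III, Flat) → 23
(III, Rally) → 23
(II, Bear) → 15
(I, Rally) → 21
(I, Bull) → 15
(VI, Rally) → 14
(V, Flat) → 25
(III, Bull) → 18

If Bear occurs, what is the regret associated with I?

Best payoff under Bear is 20.
Regret = 20 − 12 = 8.

8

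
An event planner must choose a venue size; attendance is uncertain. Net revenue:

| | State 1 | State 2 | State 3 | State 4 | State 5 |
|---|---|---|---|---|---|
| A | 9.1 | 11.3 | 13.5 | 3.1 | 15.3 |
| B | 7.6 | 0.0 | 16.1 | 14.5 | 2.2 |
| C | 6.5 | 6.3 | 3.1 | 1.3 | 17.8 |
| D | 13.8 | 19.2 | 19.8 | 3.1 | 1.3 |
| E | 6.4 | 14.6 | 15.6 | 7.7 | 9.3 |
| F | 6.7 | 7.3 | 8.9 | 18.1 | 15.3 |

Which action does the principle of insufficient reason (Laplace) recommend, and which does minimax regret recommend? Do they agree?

laplace → D; minimax regret → E (disagree)

Row averages: A=10.46, B=8.08, C=7, D=11.44, E=10.72, F=11.26
Highest average = 11.44 → D.
Column bests: State 1=13.8, State 2=19.2, State 3=19.8, State 4=18.1, State 5=17.8.
A regrets: 4.7, 7.9, 6.3, 15.0, 2.5 → max 15.0
B regrets: 6.2, 19.2, 3.7, 3.6, 15.6 → max 19.2
C regrets: 7.3, 12.9, 16.7, 16.8, 0.0 → max 16.8
D regrets: 0.0, 0.0, 0.0, 15.0, 16.5 → max 16.5
E regrets: 7.4, 4.6, 4.2, 10.4, 8.5 → max 10.4
F regrets: 7.1, 11.9, 10.9, 0.0, 2.5 → max 11.9
Smallest max regret = 10.4 → E.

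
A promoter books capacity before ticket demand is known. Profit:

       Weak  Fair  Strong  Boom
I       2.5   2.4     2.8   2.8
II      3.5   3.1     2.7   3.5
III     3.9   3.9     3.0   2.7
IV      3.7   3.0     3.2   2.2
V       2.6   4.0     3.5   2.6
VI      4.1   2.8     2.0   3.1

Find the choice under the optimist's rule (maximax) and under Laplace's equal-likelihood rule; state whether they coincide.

maximax → VI; laplace → III (disagree)

Row maxima: I=2.8, II=3.5, III=3.9, IV=3.7, V=4.0, VI=4.1
Best best-case = 4.1 → VI.
Row averages: I=2.625, II=3.2, III=3.375, IV=3.025, V=3.175, VI=3
Highest average = 3.375 → III.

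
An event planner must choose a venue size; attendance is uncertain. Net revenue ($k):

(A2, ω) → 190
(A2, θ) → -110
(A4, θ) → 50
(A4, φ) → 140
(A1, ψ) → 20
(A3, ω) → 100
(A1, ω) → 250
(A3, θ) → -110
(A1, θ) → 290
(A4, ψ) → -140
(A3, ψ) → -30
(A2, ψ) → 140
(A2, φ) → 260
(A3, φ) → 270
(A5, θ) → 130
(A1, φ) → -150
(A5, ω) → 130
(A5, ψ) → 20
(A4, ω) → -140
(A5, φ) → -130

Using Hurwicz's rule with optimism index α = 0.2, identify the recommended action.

A1: 0.2·290 + 0.8·(-150) = -62
A2: 0.2·260 + 0.8·(-110) = -36
A3: 0.2·270 + 0.8·(-110) = -34
A4: 0.2·140 + 0.8·(-140) = -84
A5: 0.2·130 + 0.8·(-130) = -78
Highest Hurwicz score = -34 → A3.

A3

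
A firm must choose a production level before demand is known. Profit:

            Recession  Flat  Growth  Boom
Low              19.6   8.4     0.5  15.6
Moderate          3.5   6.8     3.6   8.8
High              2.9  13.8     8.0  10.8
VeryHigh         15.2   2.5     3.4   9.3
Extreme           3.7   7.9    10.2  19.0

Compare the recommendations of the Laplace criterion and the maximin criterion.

laplace → Low; maximin → Extreme (disagree)

Row averages: Low=11.025, Moderate=5.675, High=8.875, VeryHigh=7.6, Extreme=10.2
Highest average = 11.025 → Low.
Row minima: Low=0.5, Moderate=3.5, High=2.9, VeryHigh=2.5, Extreme=3.7
Best worst-case = 3.7 → Extreme.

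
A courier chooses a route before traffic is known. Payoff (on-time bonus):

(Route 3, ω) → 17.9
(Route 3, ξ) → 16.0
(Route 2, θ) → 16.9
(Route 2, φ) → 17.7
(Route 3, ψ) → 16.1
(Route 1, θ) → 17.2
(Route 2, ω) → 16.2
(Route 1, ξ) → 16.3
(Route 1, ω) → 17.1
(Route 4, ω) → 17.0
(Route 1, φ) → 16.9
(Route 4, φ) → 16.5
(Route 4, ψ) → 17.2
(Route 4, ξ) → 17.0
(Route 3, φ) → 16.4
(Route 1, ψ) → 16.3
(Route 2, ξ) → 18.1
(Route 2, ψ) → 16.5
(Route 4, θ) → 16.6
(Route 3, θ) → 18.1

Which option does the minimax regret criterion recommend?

Route 4

Column bests: θ=18.1, φ=17.7, ψ=17.2, ω=17.9, ξ=18.1.
Route 1 regrets: 0.9, 0.8, 0.9, 0.8, 1.8 → max 1.8
Route 2 regrets: 1.2, 0.0, 0.7, 1.7, 0.0 → max 1.7
Route 3 regrets: 0.0, 1.3, 1.1, 0.0, 2.1 → max 2.1
Route 4 regrets: 1.5, 1.2, 0.0, 0.9, 1.1 → max 1.5
Smallest max regret = 1.5 → Route 4.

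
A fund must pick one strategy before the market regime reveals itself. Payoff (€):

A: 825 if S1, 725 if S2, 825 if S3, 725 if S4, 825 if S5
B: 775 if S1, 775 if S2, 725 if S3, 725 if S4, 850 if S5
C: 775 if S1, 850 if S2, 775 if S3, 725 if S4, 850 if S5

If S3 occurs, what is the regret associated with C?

Best payoff under S3 is 825.
Regret = 825 − 775 = 50.

50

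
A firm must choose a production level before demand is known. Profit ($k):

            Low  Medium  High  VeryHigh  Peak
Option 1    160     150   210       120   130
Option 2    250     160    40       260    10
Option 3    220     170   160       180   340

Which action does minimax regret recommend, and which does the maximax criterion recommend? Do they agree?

Column bests: Low=250, Medium=170, High=210, VeryHigh=260, Peak=340.
Option 1 regrets: 90, 20, 0, 140, 210 → max 210
Option 2 regrets: 0, 10, 170, 0, 330 → max 330
Option 3 regrets: 30, 0, 50, 80, 0 → max 80
Smallest max regret = 80 → Option 3.
Row maxima: Option 1=210, Option 2=260, Option 3=340
Best best-case = 340 → Option 3.

minimax regret → Option 3; maximax → Option 3 (agree)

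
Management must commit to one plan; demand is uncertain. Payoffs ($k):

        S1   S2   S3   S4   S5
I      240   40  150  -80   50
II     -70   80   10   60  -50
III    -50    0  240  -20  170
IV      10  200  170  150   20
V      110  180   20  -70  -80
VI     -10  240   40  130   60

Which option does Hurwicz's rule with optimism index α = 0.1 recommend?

I: 0.1·240 + 0.9·(-80) = -48
II: 0.1·80 + 0.9·(-70) = -55
III: 0.1·240 + 0.9·(-50) = -21
IV: 0.1·200 + 0.9·10 = 29
V: 0.1·180 + 0.9·(-80) = -54
VI: 0.1·240 + 0.9·(-10) = 15
Highest Hurwicz score = 29 → IV.

IV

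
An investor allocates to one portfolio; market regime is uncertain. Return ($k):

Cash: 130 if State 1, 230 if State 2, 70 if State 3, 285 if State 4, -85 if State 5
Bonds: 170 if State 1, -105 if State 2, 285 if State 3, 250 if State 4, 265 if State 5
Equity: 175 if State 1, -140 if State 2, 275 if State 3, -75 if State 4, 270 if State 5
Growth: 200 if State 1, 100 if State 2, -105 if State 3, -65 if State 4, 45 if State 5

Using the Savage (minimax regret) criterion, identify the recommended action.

Column bests: State 1=200, State 2=230, State 3=285, State 4=285, State 5=270.
Cash regrets: 70, 0, 215, 0, 355 → max 355
Bonds regrets: 30, 335, 0, 35, 5 → max 335
Equity regrets: 25, 370, 10, 360, 0 → max 370
Growth regrets: 0, 130, 390, 350, 225 → max 390
Smallest max regret = 335 → Bonds.

Bonds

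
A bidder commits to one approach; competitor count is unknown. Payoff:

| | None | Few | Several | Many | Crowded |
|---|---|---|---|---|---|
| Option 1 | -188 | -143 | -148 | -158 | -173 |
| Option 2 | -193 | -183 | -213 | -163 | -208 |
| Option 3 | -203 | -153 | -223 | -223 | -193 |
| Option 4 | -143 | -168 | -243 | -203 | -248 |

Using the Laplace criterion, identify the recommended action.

Option 1

Row averages: Option 1=-162, Option 2=-192, Option 3=-199, Option 4=-201
Highest average = -162 → Option 1.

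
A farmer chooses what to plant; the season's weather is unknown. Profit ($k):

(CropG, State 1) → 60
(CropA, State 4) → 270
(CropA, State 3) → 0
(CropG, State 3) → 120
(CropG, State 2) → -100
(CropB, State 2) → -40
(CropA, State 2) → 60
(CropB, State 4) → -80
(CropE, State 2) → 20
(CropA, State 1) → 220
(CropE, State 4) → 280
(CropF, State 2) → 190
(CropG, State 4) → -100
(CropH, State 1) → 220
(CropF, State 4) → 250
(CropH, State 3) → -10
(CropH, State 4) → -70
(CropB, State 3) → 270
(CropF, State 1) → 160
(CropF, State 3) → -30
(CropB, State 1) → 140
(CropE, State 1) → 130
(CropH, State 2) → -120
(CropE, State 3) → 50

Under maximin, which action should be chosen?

CropE

Row minima: CropA=0, CropH=-120, CropE=20, CropF=-30, CropG=-100, CropB=-80
Best worst-case = 20 → CropE.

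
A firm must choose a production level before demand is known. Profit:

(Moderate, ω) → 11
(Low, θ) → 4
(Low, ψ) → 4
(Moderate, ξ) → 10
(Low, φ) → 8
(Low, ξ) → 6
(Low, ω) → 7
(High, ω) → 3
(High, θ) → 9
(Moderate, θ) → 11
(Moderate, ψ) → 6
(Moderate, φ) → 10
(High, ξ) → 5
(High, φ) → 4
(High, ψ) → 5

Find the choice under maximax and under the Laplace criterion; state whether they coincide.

Row maxima: Low=8, Moderate=11, High=9
Best best-case = 11 → Moderate.
Row averages: Low=5.8, Moderate=9.6, High=5.2
Highest average = 9.6 → Moderate.

maximax → Moderate; laplace → Moderate (agree)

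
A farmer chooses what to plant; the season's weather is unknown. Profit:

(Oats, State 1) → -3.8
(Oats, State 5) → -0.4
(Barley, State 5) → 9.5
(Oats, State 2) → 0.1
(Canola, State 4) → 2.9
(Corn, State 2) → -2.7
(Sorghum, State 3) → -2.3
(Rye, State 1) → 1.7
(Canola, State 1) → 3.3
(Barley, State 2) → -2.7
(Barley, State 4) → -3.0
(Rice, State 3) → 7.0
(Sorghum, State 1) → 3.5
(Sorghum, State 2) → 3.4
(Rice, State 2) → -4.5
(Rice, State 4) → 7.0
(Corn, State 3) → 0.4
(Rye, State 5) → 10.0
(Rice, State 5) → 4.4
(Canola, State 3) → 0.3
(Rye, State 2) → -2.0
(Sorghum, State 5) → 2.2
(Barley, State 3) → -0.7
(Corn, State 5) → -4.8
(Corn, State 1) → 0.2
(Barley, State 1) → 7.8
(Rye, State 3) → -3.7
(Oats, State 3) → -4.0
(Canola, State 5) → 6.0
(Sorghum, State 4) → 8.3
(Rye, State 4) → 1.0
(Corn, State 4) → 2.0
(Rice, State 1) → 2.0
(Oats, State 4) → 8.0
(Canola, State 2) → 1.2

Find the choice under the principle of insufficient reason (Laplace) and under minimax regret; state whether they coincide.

Row averages: Oats=-0.02, Canola=2.74, Corn=-0.98, Rice=3.18, Rye=1.4, Sorghum=3.02, Barley=2.18
Highest average = 3.18 → Rice.
Column bests: State 1=7.8, State 2=3.4, State 3=7.0, State 4=8.3, State 5=10.0.
Oats regrets: 11.6, 3.3, 11.0, 0.3, 10.4 → max 11.6
Canola regrets: 4.5, 2.2, 6.7, 5.4, 4.0 → max 6.7
Corn regrets: 7.6, 6.1, 6.6, 6.3, 14.8 → max 14.8
Rice regrets: 5.8, 7.9, 0.0, 1.3, 5.6 → max 7.9
Rye regrets: 6.1, 5.4, 10.7, 7.3, 0.0 → max 10.7
Sorghum regrets: 4.3, 0.0, 9.3, 0.0, 7.8 → max 9.3
Barley regrets: 0.0, 6.1, 7.7, 11.3, 0.5 → max 11.3
Smallest max regret = 6.7 → Canola.

laplace → Rice; minimax regret → Canola (disagree)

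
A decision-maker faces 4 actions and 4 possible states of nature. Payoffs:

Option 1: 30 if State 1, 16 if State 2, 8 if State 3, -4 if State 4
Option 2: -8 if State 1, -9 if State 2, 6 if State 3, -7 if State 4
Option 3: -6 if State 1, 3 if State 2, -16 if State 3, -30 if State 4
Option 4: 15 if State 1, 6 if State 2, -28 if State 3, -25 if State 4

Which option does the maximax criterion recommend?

Option 1

Row maxima: Option 1=30, Option 2=6, Option 3=3, Option 4=15
Best best-case = 30 → Option 1.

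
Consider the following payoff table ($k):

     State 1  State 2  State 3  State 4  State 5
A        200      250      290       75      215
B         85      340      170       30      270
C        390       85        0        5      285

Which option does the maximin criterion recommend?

A

Row minima: A=75, B=30, C=0
Best worst-case = 75 → A.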